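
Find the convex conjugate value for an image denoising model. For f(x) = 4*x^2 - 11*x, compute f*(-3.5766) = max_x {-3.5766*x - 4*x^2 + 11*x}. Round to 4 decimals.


f*(y) = sup_x {y*x - a*x^2 - b*x} = sup_x {(y-b)*x - a*x^2}
FOC: (y - b) - 2a*x = 0 => x* = (y - b)/(2a)
x* = (-3.5766 + 11)/(2*4) = 0.9279
f*(-3.5766) = (y-b)^2/(4a) = (-3.5766 + 11)^2/(4*4)
= 55.1069/16 = 3.4442


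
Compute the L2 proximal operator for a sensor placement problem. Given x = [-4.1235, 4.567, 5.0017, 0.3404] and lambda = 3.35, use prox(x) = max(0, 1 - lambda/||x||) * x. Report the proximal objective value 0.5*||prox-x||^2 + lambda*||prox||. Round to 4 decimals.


Step 1: Compute ||x||.
||x|| = 7.9369
Step 2: Compute scaling factor.
scale = max(0, 1 - 3.35/7.9369) = 0.5779
Step 3: prox(x) = [-2.383, 2.6394, 2.8906, 0.1967]
||prox(x)|| = 4.5869
Step 4: Proximal objective.
0.5*||prox-x||^2 = 5.6113
lambda*||prox|| = 15.3661
Total = 20.9772


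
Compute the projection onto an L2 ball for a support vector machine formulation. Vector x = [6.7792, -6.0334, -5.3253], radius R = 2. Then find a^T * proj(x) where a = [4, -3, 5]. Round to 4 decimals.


Step 1: Compute ||x|| (intermediates to 6 decimals).
||x|| = sqrt(6.7792^2 + (-6.0334)^2 + (-5.3253)^2) = 10.522276
Step 2: Project.
Since ||x|| > R, scale = R/||x|| = 2/10.522276 = 0.190073, proj(x) = scale * x
proj(x) = [1.288543, -1.146786, -1.012196]
Step 3: Dot product.
a^T * proj(x) = 4*1.288543 - 3*(-1.146786) + 5*(-1.012196) = 3.5336


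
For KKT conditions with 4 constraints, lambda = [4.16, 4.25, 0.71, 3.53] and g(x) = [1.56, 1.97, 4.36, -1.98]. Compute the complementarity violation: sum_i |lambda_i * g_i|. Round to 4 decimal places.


KKT complementary slackness check:
lambda_1 * g_1 = 4.16 * 1.56 = 6.4896
lambda_2 * g_2 = 4.25 * 1.97 = 8.3725
lambda_3 * g_3 = 0.71 * 4.36 = 3.0956
lambda_4 * g_4 = 3.53 * -1.98 = -6.9894
Total violation = 6.4896 + 8.3725 + 3.0956 + 6.9894 = 24.9471


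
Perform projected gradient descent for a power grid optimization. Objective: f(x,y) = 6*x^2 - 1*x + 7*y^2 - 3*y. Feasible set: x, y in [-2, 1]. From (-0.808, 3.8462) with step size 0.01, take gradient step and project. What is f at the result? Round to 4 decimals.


Step 1: Compute gradient at (-0.808, 3.8462).
grad_x = 2*6*-0.808 - 1 = -10.696
grad_y = 2*7*3.8462 - 3 = 50.8468
Step 2: Gradient step.
x_raw = -0.808 - 0.01*-10.696 = -0.701
y_raw = 3.8462 - 0.01*50.8468 = 3.3377
Step 3: Project onto [-2, 1].
x_proj = clip(-0.701) = -0.701
y_proj = clip(3.3377) = 1.0
Step 4: Evaluate f.
f(-0.701, 1.0) = 7.6498


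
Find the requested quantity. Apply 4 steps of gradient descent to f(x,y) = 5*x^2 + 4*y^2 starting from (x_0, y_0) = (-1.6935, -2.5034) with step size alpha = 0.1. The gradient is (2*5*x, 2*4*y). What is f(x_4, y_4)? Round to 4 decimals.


Gradient descent on f(x,y) = 5*x^2 + 4*y^2.
Starting point: (-1.6935, -2.5034), alpha = 0.1
Step 1: grad_x = 2*5*-1.6935 = -16.935, grad_y = 2*4*-2.5034 = -20.0272
  x_1 = -1.6935 - 0.1*-16.935 = 0.0
  y_1 = -2.5034 - 0.1*-20.0272 = -0.5007
Step 2: grad_x = 2*5*0.0 = 0.0, grad_y = 2*4*-0.5007 = -4.0054
  x_2 = 0.0 - 0.1*0.0 = 0.0
  y_2 = -0.5007 - 0.1*-4.0054 = -0.1001
Step 3: grad_x = 2*5*0.0 = 0.0, grad_y = 2*4*-0.1001 = -0.8011
  x_3 = 0.0 - 0.1*0.0 = 0.0
  y_3 = -0.1001 - 0.1*-0.8011 = -0.02
Step 4: grad_x = 2*5*0.0 = 0.0, grad_y = 2*4*-0.02 = -0.1602
  x_4 = 0.0 - 0.1*0.0 = 0.0
  y_4 = -0.02 - 0.1*-0.1602 = -0.004
f(0.0, -0.004) = 5*0.0^2 + 4*(-0.004)^2 = 0.0001


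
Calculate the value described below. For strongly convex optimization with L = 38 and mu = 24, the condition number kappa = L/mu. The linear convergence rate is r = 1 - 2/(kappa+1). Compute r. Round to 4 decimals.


Step 1: Compute the condition number.
kappa = L/mu = 38/24 = 1.5833
Step 2: Compute the convergence rate.
r = 1 - 2/(kappa + 1) = 1 - 2*mu/(L + mu) = (L - mu)/(L + mu) = 14/62 = 0.2258


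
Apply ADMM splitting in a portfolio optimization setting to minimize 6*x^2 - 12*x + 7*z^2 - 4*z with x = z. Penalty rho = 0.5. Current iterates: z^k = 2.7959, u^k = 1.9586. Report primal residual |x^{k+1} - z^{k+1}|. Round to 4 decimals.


ADMM iteration with rho = 0.5, z^k = 2.7959, u^k = 1.9586
Step 1: x-update.
Minimize 6*x^2 - 12*x + (0.5/2)*(x - 2.7959 + 1.9586)^2
FOC: (2*6 + 0.5)*x = 12 + 0.5*(2.7959 - 1.9586)
x^{k+1} = 0.9935
Step 2: z-update.
Minimize 7*z^2 - 4*z + (0.5/2)*(0.9935 - z + 1.9586)^2
FOC: (2*7 + 0.5)*z = 4 + 0.5*(0.9935 + 1.9586)
z^{k+1} = 0.3777
Step 3: u-update.
u^{k+1} = 1.9586 + 0.9935 - 0.3777 = 2.5744
Step 4: Primal residual = |0.9935 - 0.3777| = 0.6158


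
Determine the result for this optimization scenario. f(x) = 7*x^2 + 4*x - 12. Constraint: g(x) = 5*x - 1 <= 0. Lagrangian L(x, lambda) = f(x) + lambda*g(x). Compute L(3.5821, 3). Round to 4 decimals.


Step 1: Evaluate f(x).
f(3.5821) = 7*3.5821^2 + 4*3.5821 - 12 = 92.1485
Step 2: Evaluate g(x).
g(3.5821) = 5*3.5821 - 1 = 16.9105
Step 3: Compute Lagrangian.
L = 92.1485 + 3*16.9105 = 142.88


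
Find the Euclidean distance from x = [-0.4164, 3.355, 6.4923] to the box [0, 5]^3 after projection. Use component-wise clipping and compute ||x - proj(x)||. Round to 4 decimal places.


Project each component onto [0, 5].
clip(-0.4164) = 0.0, clip(3.355) = 3.355, clip(6.4923) = 5.0
Projection = [0.0, 3.355, 5.0]
Squared diffs: [0.1734, 0.0, 2.227]
Distance = sqrt(2.4004) = 1.5493


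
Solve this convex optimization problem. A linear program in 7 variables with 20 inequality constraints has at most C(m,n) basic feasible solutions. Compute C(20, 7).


Each vertex corresponds to some choice of n active constraints out of m, so the number of vertices is at most C(m, n) = m! / (n!(m-n)!).
m = 20, n = 7
Numerator: 20 * 19 * 18 * 17 * 16 * 15 * 14
Denominator: 7! = 5040
C(20, 7) = 77520


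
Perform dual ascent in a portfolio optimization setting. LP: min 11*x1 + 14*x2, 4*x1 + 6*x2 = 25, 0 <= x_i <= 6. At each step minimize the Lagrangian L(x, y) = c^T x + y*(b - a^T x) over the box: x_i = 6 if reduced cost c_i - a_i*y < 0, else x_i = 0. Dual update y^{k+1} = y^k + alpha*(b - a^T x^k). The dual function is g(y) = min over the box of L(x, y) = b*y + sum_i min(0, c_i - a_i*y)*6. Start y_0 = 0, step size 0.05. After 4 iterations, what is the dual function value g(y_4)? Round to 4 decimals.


Dual ascent for LP: min 11*x1 + 14*x2, 4*x1 + 6*x2 = 25, 0 <= x_i <= 6
Step 1: y^k = 0.0, reduced costs: (11.0, 14.0)
  x^k = (0.0, 0.0), subgradient = b - a^T x = 25.0
  y^{k+1} = 0.0 + 0.05*25.0 = 1.25
Step 2: y^k = 1.25, reduced costs: (6.0, 6.5)
  x^k = (0.0, 0.0), subgradient = b - a^T x = 25.0
  y^{k+1} = 1.25 + 0.05*25.0 = 2.5
Step 3: y^k = 2.5, reduced costs: (1.0, -1.0)
  x^k = (0.0, 6.0), subgradient = b - a^T x = -11.0
  y^{k+1} = 2.5 + 0.05*-11.0 = 1.95
Step 4: y^k = 1.95, reduced costs: (3.2, 2.3)
  x^k = (0.0, 0.0), subgradient = b - a^T x = 25.0
  y^{k+1} = 1.95 + 0.05*25.0 = 3.2
Dual objective at y_4 = 3.2: reduced costs (-1.8, -5.2), box minimizer x = (6.0, 6.0)
g(y_4) = b*y + (c1 - a1*y)*x1 + (c2 - a2*y)*x2 = 25*3.2 + (-1.8)*6.0 + (-5.2)*6.0 = 80.0 - 10.8 - 31.2 = 38.0


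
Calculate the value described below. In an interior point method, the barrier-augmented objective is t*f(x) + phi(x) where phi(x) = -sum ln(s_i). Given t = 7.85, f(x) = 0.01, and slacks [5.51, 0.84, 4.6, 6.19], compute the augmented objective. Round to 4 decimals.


Step 1: Compute log-barrier.
ln values: [1.7066, -0.1744, 1.5261, 1.8229]
phi = -(1.7066 - 0.1744 + 1.5261 + 1.8229) = -4.8812
Step 2: Compute augmented objective.
t*f(x) = 7.85*0.01 = 0.0785
Total = 0.0785 - 4.8812 = -4.8027


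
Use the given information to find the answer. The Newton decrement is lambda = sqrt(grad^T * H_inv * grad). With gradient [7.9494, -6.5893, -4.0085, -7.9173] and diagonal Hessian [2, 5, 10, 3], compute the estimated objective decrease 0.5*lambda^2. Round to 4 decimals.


Step 1: H is diagonal, so H^(-1) * g = [3.9747, -1.3179, -0.4009, -2.6391].
Step 2: g^T H^(-1) g = sum_i g_i^2 / H_ii
  = (7.9494)^2/2 + (-6.5893)^2/5 + (-4.0085)^2/10 + (-7.9173)^2/3
  = 31.5965 + 8.6838 + 1.6068 + 20.8945 = 62.7816
Step 3: Objective decrease = 0.5 * g^T H^(-1) g = 31.3908


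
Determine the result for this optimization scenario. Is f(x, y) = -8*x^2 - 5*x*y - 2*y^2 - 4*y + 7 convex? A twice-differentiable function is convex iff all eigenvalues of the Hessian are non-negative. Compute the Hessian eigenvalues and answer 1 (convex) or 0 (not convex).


The Hessian of f(x,y) = -8*x^2 - 5*x*y - 2*y^2 - 4*y + 7 is:
H = [[-16, -5], [-5, -4]]
Trace = -16 - 4 = -20
Determinant = -16*-4 - (-5)^2 = 39
Discriminant = (-20)^2 - 4*39 = 244.0
Eigenvalues: lambda_1 = -17.8102, lambda_2 = -2.1898
The function is not convex.

0


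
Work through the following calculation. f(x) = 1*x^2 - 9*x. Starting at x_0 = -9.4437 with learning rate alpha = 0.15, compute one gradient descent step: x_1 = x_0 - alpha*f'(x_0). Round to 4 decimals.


We compute the gradient at x_0 and apply the update.
f'(x) = 2*x - 9
f'(-9.4437) = 2*-9.4437 - 9 = -27.8874
x_1 = -9.4437 - 0.15*-27.8874 = -5.2606


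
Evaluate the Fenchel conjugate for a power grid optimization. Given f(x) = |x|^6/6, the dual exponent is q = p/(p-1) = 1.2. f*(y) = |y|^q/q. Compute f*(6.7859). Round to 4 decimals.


The conjugate exponent q satisfies 1/p + 1/q = 1.
p = 6, so q = 6/(6 - 1) = 1.2
|y|^q = 6.7859^1.2 = 9.9524
f*(6.7859) = 9.9524 / 1.2 = 8.2937


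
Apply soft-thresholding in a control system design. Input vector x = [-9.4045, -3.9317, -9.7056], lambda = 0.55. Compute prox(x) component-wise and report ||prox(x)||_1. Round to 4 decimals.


Soft-thresholding with lambda = 0.55:
prox(-9.4045) = sign(-9.4045)*max(|-9.4045| - 0.55, 0) = -8.8545
prox(-3.9317) = sign(-3.9317)*max(|-3.9317| - 0.55, 0) = -3.3817
prox(-9.7056) = sign(-9.7056)*max(|-9.7056| - 0.55, 0) = -9.1556
prox(x) = [-8.8545, -3.3817, -9.1556]
||prox(x)||_1 = 8.8545 + 3.3817 + 9.1556 = 21.3918


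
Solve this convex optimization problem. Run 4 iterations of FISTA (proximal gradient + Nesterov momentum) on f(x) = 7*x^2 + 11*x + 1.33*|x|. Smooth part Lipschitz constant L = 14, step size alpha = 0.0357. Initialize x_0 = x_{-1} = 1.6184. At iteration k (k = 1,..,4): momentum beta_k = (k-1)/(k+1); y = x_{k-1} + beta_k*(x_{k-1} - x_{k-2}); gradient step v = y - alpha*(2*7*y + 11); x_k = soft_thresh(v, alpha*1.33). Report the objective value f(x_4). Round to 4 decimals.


FISTA on f(x) = 7*x^2 + 11*x + 1.33*|x|
L = 14, alpha = 0.0357
Iteration 1: beta = 0.0, y = 1.6184 + 0.0*(1.6184 - 1.6184) = 1.6184
  grad(y) = 33.6576, v = y - alpha*grad = 0.4168
  prox(v) = soft_thresh(0.4168, 0.0475) = 0.3693
Iteration 2: beta = 0.3333, y = 0.3693 + 0.3333*(0.3693 - 1.6184) = -0.047
  grad(y) = 10.3419, v = y - alpha*grad = -0.4162
  prox(v) = soft_thresh(-0.4162, 0.0475) = -0.3687
Iteration 3: beta = 0.5, y = -0.3687 + 0.5*(-0.3687 - 0.3693) = -0.7378
  grad(y) = 0.6712, v = y - alpha*grad = -0.7617
  prox(v) = soft_thresh(-0.7617, 0.0475) = -0.7143
Iteration 4: beta = 0.6, y = -0.7143 + 0.6*(-0.7143 + 0.3687) = -0.9216
  grad(y) = -1.9019, v = y - alpha*grad = -0.8537
  prox(v) = soft_thresh(-0.8537, 0.0475) = -0.8062
f(x_4) = 7*(-0.8062)^2 + 11*(-0.8062) + 1.33*|-0.8062| = -3.2463


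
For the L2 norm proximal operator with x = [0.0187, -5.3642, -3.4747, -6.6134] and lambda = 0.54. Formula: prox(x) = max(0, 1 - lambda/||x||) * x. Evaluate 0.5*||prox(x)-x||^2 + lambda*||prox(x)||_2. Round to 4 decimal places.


Step 1: Compute ||x||.
||x|| = 9.197
Step 2: Compute scaling factor.
scale = max(0, 1 - 0.54/9.197) = 0.9413
Step 3: prox(x) = [0.0176, -5.0492, -3.2707, -6.2251]
||prox(x)|| = 8.657
Step 4: Proximal objective.
0.5*||prox-x||^2 = 0.1458
lambda*||prox|| = 4.6748
Total = 4.8206


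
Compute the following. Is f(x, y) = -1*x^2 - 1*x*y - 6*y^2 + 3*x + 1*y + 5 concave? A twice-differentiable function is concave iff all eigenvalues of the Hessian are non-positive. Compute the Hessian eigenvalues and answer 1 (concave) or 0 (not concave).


The Hessian of f(x,y) = -1*x^2 - 1*x*y - 6*y^2 + 3*x + 1*y + 5 is:
H = [[-2, -1], [-1, -12]]
Trace = -2 - 12 = -14
Determinant = -2*-12 - (-1)^2 = 23
Discriminant = (-14)^2 - 4*23 = 104.0
Eigenvalues: lambda_1 = -12.099, lambda_2 = -1.901
The function is concave.

1


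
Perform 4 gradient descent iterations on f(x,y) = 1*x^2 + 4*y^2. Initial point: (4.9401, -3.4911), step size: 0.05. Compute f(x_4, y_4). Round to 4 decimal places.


Gradient descent on f(x,y) = 1*x^2 + 4*y^2.
Starting point: (4.9401, -3.4911), alpha = 0.05
Step 1: grad_x = 2*1*4.9401 = 9.8802, grad_y = 2*4*-3.4911 = -27.9288
  x_1 = 4.9401 - 0.05*9.8802 = 4.4461
  y_1 = -3.4911 - 0.05*-27.9288 = -2.0947
Step 2: grad_x = 2*1*4.4461 = 8.8922, grad_y = 2*4*-2.0947 = -16.7573
  x_2 = 4.4461 - 0.05*8.8922 = 4.0015
  y_2 = -2.0947 - 0.05*-16.7573 = -1.2568
Step 3: grad_x = 2*1*4.0015 = 8.003, grad_y = 2*4*-1.2568 = -10.0544
  x_3 = 4.0015 - 0.05*8.003 = 3.6013
  y_3 = -1.2568 - 0.05*-10.0544 = -0.7541
Step 4: grad_x = 2*1*3.6013 = 7.2027, grad_y = 2*4*-0.7541 = -6.0326
  x_4 = 3.6013 - 0.05*7.2027 = 3.2412
  y_4 = -0.7541 - 0.05*-6.0326 = -0.4524
f(3.2412, -0.4524) = 1*3.2412^2 + 4*(-0.4524)^2 = 11.3242


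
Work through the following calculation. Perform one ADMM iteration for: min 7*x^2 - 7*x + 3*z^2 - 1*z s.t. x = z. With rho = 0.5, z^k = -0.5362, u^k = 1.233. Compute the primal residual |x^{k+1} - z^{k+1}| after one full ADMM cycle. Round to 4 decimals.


ADMM iteration with rho = 0.5, z^k = -0.5362, u^k = 1.233
Step 1: x-update.
Minimize 7*x^2 - 7*x + (0.5/2)*(x + 0.5362 + 1.233)^2
FOC: (2*7 + 0.5)*x = 7 + 0.5*(-0.5362 - 1.233)
x^{k+1} = 0.4218
Step 2: z-update.
Minimize 3*z^2 - 1*z + (0.5/2)*(0.4218 - z + 1.233)^2
FOC: (2*3 + 0.5)*z = 1 + 0.5*(0.4218 + 1.233)
z^{k+1} = 0.2811
Step 3: u-update.
u^{k+1} = 1.233 + 0.4218 - 0.2811 = 1.3736
Step 4: Primal residual = |0.4218 - 0.2811| = 0.1406


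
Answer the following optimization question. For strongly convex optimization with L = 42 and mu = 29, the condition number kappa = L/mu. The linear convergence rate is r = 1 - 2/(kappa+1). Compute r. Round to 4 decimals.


Step 1: Compute the condition number.
kappa = L/mu = 42/29 = 1.4483
Step 2: Compute the convergence rate.
r = 1 - 2/(kappa + 1) = 1 - 2*mu/(L + mu) = (L - mu)/(L + mu) = 13/71 = 0.1831


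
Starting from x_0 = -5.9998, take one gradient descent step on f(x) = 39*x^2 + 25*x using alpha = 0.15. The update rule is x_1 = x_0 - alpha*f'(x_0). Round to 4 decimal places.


We compute the gradient at x_0 and apply the update.
f'(x) = 78*x + 25
f'(-5.9998) = 78*-5.9998 + 25 = -442.9844
x_1 = -5.9998 - 0.15*-442.9844 = 60.4479


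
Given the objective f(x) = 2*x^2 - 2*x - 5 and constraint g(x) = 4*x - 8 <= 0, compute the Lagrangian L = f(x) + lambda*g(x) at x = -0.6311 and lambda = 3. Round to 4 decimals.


Step 1: Evaluate f(x).
f(-0.6311) = 2*(-0.6311)^2 - 2*(-0.6311) - 5 = -2.9412
Step 2: Evaluate g(x).
g(-0.6311) = 4*-0.6311 - 8 = -10.5244
Step 3: Compute Lagrangian.
L = -2.9412 + 3*-10.5244 = -34.5144


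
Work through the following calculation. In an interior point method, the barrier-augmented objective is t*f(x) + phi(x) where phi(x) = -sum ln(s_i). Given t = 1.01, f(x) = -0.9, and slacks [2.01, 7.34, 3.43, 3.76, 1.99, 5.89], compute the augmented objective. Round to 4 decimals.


Step 1: Compute log-barrier.
ln values: [0.6981, 1.9933, 1.2326, 1.3244, 0.6881, 1.7733]
phi = -(0.6981 + 1.9933 + 1.2326 + 1.3244 + 0.6881 + 1.7733) = -7.7098
Step 2: Compute augmented objective.
t*f(x) = 1.01*-0.9 = -0.909
Total = -0.909 - 7.7098 = -8.6188


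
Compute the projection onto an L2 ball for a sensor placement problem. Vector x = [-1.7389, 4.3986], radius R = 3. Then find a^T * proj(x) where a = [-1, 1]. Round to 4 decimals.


Step 1: Compute ||x|| (intermediates to 6 decimals).
||x|| = sqrt((-1.7389)^2 + 4.3986^2) = 4.729847
Step 2: Project.
Since ||x|| > R, scale = R/||x|| = 3/4.729847 = 0.63427, proj(x) = scale * x
proj(x) = [-1.102932, 2.7899]
Step 3: Dot product.
a^T * proj(x) = -1*(-1.102932) + 1*2.7899 = 3.8928


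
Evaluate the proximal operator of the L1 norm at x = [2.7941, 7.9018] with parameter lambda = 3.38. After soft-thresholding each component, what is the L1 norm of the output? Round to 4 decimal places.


Soft-thresholding with lambda = 3.38:
prox(2.7941) = sign(2.7941)*max(|2.7941| - 3.38, 0) = 0.0
prox(7.9018) = sign(7.9018)*max(|7.9018| - 3.38, 0) = 4.5218
prox(x) = [0.0, 4.5218]
||prox(x)||_1 = 0.0 + 4.5218 = 4.5218


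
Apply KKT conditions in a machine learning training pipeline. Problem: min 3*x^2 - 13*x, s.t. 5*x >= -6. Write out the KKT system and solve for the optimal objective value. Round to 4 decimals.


Step 1: Try lambda = 0 (constraint inactive).
Stationarity: 2*3*x - 13 = 0
x* = 13/(2*3) = 13/6 = 2.1667 (rounded; the exact value 13/6 is used below)
Check constraint: 5*2.1667 = 10.8335 >= -6 -- satisfied.
Step 2: Compute optimal value.
f(x*) = 3*(13/6)^2 - 13*(13/6) = -14.0833


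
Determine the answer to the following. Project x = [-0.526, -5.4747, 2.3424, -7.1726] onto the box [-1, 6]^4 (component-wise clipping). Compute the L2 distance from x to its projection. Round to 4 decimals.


Project each component onto [-1, 6].
clip(-0.526) = -0.526, clip(-5.4747) = -1.0, clip(2.3424) = 2.3424, clip(-7.1726) = -1.0
Projection = [-0.526, -1.0, 2.3424, -1.0]
Squared diffs: [0.0, 20.0229, 0.0, 38.101]
Distance = sqrt(58.1239) = 7.6239


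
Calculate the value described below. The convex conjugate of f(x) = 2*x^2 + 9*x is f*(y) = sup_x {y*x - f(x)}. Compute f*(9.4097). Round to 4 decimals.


f*(y) = sup_x {y*x - a*x^2 - b*x} = sup_x {(y-b)*x - a*x^2}
FOC: (y - b) - 2a*x = 0 => x* = (y - b)/(2a)
x* = (9.4097 - 9)/(2*2) = 0.1024
f*(9.4097) = (y-b)^2/(4a) = (9.4097 - 9)^2/(4*2)
= 0.1679/8 = 0.021


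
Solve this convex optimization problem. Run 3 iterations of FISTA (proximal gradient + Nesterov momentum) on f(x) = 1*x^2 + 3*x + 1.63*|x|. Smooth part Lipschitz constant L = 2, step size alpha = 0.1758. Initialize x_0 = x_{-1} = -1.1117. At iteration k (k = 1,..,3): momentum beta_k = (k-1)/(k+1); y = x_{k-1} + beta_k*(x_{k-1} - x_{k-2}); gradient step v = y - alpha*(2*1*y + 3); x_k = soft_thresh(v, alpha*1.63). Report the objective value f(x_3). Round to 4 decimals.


FISTA on f(x) = 1*x^2 + 3*x + 1.63*|x|
L = 2, alpha = 0.1758
Iteration 1: beta = 0.0, y = -1.1117 + 0.0*(-1.1117 + 1.1117) = -1.1117
  grad(y) = 0.7766, v = y - alpha*grad = -1.2482
  prox(v) = soft_thresh(-1.2482, 0.2866) = -0.9617
Iteration 2: beta = 0.3333, y = -0.9617 + 0.3333*(-0.9617 + 1.1117) = -0.9117
  grad(y) = 1.1767, v = y - alpha*grad = -1.1185
  prox(v) = soft_thresh(-1.1185, 0.2866) = -0.832
Iteration 3: beta = 0.5, y = -0.832 + 0.5*(-0.832 + 0.9617) = -0.7671
  grad(y) = 1.4658, v = y - alpha*grad = -1.0248
  prox(v) = soft_thresh(-1.0248, 0.2866) = -0.7382
f(x_3) = 1*(-0.7382)^2 + 3*(-0.7382) + 1.63*|-0.7382| = -0.4664


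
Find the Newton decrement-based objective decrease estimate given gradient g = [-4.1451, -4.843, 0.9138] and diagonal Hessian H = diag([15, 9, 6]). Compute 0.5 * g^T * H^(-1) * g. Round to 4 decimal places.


Step 1: H is diagonal, so H^(-1) * g = [-0.2763, -0.5381, 0.1523].
Step 2: g^T H^(-1) g = sum_i g_i^2 / H_ii
  = (-4.1451)^2/15 + (-4.843)^2/9 + (0.9138)^2/6
  = 1.1455 + 2.6061 + 0.1392 = 3.8907
Step 3: Objective decrease = 0.5 * g^T H^(-1) g = 1.9454


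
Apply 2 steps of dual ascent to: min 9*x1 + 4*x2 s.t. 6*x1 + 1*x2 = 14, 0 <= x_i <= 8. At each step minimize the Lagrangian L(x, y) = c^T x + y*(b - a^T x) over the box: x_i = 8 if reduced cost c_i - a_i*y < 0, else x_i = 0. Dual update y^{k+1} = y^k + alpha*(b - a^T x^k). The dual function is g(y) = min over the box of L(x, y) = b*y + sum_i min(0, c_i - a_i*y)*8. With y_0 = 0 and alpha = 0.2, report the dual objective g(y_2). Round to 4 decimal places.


Dual ascent for LP: min 9*x1 + 4*x2, 6*x1 + 1*x2 = 14, 0 <= x_i <= 8
Step 1: y^k = 0.0, reduced costs: (9.0, 4.0)
  x^k = (0.0, 0.0), subgradient = b - a^T x = 14.0
  y^{k+1} = 0.0 + 0.2*14.0 = 2.8
Step 2: y^k = 2.8, reduced costs: (-7.8, 1.2)
  x^k = (8.0, 0.0), subgradient = b - a^T x = -34.0
  y^{k+1} = 2.8 + 0.2*-34.0 = -4.0
Dual objective at y_2 = -4.0: reduced costs (33.0, 8.0), box minimizer x = (0.0, 0.0)
g(y_2) = b*y + (c1 - a1*y)*x1 + (c2 - a2*y)*x2 = 14*(-4.0) + 33.0*0.0 + 8.0*0.0 = -56.0 + 0.0 + 0.0 = -56.0


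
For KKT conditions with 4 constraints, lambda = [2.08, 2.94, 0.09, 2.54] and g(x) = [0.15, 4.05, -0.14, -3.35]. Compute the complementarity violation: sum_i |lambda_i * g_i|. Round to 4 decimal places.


KKT complementary slackness check:
lambda_1 * g_1 = 2.08 * 0.15 = 0.312
lambda_2 * g_2 = 2.94 * 4.05 = 11.907
lambda_3 * g_3 = 0.09 * -0.14 = -0.0126
lambda_4 * g_4 = 2.54 * -3.35 = -8.509
Total violation = 0.312 + 11.907 + 0.0126 + 8.509 = 20.7406


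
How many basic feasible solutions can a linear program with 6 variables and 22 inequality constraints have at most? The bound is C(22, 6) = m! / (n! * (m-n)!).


Each vertex corresponds to some choice of n active constraints out of m, so the number of vertices is at most C(m, n) = m! / (n!(m-n)!).
m = 22, n = 6
Numerator: 22 * 21 * 20 * 19 * 18 * 17
Denominator: 6! = 720
C(22, 6) = 74613


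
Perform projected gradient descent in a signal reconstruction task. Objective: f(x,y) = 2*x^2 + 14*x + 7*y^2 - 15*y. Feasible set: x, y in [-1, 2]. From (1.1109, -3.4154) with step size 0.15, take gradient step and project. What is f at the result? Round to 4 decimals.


Step 1: Compute gradient at (1.1109, -3.4154).
grad_x = 2*2*1.1109 + 14 = 18.4436
grad_y = 2*7*-3.4154 - 15 = -62.8156
Step 2: Gradient step.
x_raw = 1.1109 - 0.15*18.4436 = -1.6556
y_raw = -3.4154 - 0.15*-62.8156 = 6.0069
Step 3: Project onto [-1, 2].
x_proj = clip(-1.6556) = -1.0
y_proj = clip(6.0069) = 2.0
Step 4: Evaluate f.
f(-1.0, 2.0) = -14.0


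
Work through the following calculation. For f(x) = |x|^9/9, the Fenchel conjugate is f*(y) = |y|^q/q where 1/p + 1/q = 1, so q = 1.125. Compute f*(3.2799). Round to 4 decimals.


The conjugate exponent q satisfies 1/p + 1/q = 1.
p = 9, so q = 9/(9 - 1) = 1.125
|y|^q = 3.2799^1.125 = 3.8049
f*(3.2799) = 3.8049 / 1.125 = 3.3821


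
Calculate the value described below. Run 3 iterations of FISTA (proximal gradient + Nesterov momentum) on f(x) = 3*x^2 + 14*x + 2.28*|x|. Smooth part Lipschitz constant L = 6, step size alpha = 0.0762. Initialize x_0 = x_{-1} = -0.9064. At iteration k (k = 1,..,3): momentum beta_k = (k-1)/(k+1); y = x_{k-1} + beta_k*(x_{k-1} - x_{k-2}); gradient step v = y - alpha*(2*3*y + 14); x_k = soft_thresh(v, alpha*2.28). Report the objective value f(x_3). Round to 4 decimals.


FISTA on f(x) = 3*x^2 + 14*x + 2.28*|x|
L = 6, alpha = 0.0762
Iteration 1: beta = 0.0, y = -0.9064 + 0.0*(-0.9064 + 0.9064) = -0.9064
  grad(y) = 8.5616, v = y - alpha*grad = -1.5588
  prox(v) = soft_thresh(-1.5588, 0.1737) = -1.3851
Iteration 2: beta = 0.3333, y = -1.3851 + 0.3333*(-1.3851 + 0.9064) = -1.5446
  grad(y) = 4.7323, v = y - alpha*grad = -1.9052
  prox(v) = soft_thresh(-1.9052, 0.1737) = -1.7315
Iteration 3: beta = 0.5, y = -1.7315 + 0.5*(-1.7315 + 1.3851) = -1.9047
  grad(y) = 2.5719, v = y - alpha*grad = -2.1007
  prox(v) = soft_thresh(-2.1007, 0.1737) = -1.9269
f(x_3) = 3*(-1.9269)^2 + 14*(-1.9269) + 2.28*|-1.9269| = -11.4444


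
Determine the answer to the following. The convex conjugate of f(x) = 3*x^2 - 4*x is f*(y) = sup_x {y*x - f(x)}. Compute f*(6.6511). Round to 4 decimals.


f*(y) = sup_x {y*x - a*x^2 - b*x} = sup_x {(y-b)*x - a*x^2}
FOC: (y - b) - 2a*x = 0 => x* = (y - b)/(2a)
x* = (6.6511 + 4)/(2*3) = 1.7752
f*(6.6511) = (y-b)^2/(4a) = (6.6511 + 4)^2/(4*3)
= 113.4459/12 = 9.4538


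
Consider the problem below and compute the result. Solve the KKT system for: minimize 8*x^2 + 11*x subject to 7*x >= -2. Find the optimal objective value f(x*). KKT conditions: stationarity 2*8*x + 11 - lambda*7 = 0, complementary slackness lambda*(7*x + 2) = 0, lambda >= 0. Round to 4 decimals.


Step 1: Try lambda = 0 (constraint inactive).
x_unc = -11/(2*8) = -0.6875
Check: 7*-0.6875 = -4.8125 < -2 -- violated!
Step 2: Constraint must be active: 7*x = -2
x* = -2/7 = -0.2857 (rounded; the exact value -2/7 is used below)
lambda = (2*8*(-2/7) + 11)/7 = 0.9184
Step 3: Compute optimal value.
f(x*) = 8*(-2/7)^2 + 11*(-2/7) = -2.4898


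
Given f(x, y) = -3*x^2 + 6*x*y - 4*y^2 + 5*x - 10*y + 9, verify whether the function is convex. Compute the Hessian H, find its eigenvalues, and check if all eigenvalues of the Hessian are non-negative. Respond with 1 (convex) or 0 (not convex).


The Hessian of f(x,y) = -3*x^2 + 6*x*y - 4*y^2 + 5*x - 10*y + 9 is:
H = [[-6, 6], [6, -8]]
Trace = -6 - 8 = -14
Determinant = -6*-8 - (6)^2 = 12
Discriminant = (-14)^2 - 4*12 = 148.0
Eigenvalues: lambda_1 = -13.0828, lambda_2 = -0.9172
The function is not convex.

0


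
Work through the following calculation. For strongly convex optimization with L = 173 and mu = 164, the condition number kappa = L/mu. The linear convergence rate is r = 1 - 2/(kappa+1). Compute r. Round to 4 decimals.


Step 1: Compute the condition number.
kappa = L/mu = 173/164 = 1.0549
Step 2: Compute the convergence rate.
r = 1 - 2/(kappa + 1) = 1 - 2*mu/(L + mu) = (L - mu)/(L + mu) = 9/337 = 0.0267


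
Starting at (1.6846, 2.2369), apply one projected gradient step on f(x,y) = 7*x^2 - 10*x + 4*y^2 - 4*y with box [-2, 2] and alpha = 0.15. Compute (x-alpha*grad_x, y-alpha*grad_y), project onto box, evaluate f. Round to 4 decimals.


Step 1: Compute gradient at (1.6846, 2.2369).
grad_x = 2*7*1.6846 - 10 = 13.5844
grad_y = 2*4*2.2369 - 4 = 13.8952
Step 2: Gradient step.
x_raw = 1.6846 - 0.15*13.5844 = -0.3531
y_raw = 2.2369 - 0.15*13.8952 = 0.1526
Step 3: Project onto [-2, 2].
x_proj = clip(-0.3531) = -0.3531
y_proj = clip(0.1526) = 0.1526
Step 4: Evaluate f.
f(-0.3531, 0.1526) = 3.8859


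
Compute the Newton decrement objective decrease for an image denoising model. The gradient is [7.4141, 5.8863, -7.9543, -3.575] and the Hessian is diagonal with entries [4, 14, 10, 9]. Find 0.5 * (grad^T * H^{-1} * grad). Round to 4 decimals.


Step 1: H is diagonal, so H^(-1) * g = [1.8535, 0.4205, -0.7954, -0.3972].
Step 2: g^T H^(-1) g = sum_i g_i^2 / H_ii
  = (7.4141)^2/4 + (5.8863)^2/14 + (-7.9543)^2/10 + (-3.575)^2/9
  = 13.7422 + 2.4749 + 6.3271 + 1.4201 = 23.9643
Step 3: Objective decrease = 0.5 * g^T H^(-1) g = 11.9821


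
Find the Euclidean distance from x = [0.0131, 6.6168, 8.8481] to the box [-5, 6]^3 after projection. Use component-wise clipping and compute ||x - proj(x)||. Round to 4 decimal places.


Project each component onto [-5, 6].
clip(0.0131) = 0.0131, clip(6.6168) = 6.0, clip(8.8481) = 6.0
Projection = [0.0131, 6.0, 6.0]
Squared diffs: [0.0, 0.3804, 8.1117]
Distance = sqrt(8.4921) = 2.9141


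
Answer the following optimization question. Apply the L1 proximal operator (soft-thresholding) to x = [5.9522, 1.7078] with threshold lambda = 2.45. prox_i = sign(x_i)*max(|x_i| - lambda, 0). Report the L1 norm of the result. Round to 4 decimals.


Soft-thresholding with lambda = 2.45:
prox(5.9522) = sign(5.9522)*max(|5.9522| - 2.45, 0) = 3.5022
prox(1.7078) = sign(1.7078)*max(|1.7078| - 2.45, 0) = 0.0
prox(x) = [3.5022, 0.0]
||prox(x)||_1 = 3.5022 + 0.0 = 3.5022


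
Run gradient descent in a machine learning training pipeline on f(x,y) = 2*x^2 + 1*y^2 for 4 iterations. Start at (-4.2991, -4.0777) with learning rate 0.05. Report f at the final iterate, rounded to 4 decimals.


Gradient descent on f(x,y) = 2*x^2 + 1*y^2.
Starting point: (-4.2991, -4.0777), alpha = 0.05
Step 1: grad_x = 2*2*-4.2991 = -17.1964, grad_y = 2*1*-4.0777 = -8.1554
  x_1 = -4.2991 - 0.05*-17.1964 = -3.4393
  y_1 = -4.0777 - 0.05*-8.1554 = -3.6699
Step 2: grad_x = 2*2*-3.4393 = -13.7571, grad_y = 2*1*-3.6699 = -7.3399
  x_2 = -3.4393 - 0.05*-13.7571 = -2.7514
  y_2 = -3.6699 - 0.05*-7.3399 = -3.3029
Step 3: grad_x = 2*2*-2.7514 = -11.0057, grad_y = 2*1*-3.3029 = -6.6059
  x_3 = -2.7514 - 0.05*-11.0057 = -2.2011
  y_3 = -3.3029 - 0.05*-6.6059 = -2.9726
Step 4: grad_x = 2*2*-2.2011 = -8.8046, grad_y = 2*1*-2.9726 = -5.9453
  x_4 = -2.2011 - 0.05*-8.8046 = -1.7609
  y_4 = -2.9726 - 0.05*-5.9453 = -2.6754
f(-1.7609, -2.6754) = 2*(-1.7609)^2 + 1*(-2.6754)^2 = 13.3593


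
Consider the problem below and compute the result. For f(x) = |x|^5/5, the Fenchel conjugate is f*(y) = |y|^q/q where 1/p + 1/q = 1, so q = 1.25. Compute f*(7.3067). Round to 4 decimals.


The conjugate exponent q satisfies 1/p + 1/q = 1.
p = 5, so q = 5/(5 - 1) = 1.25
|y|^q = 7.3067^1.25 = 12.013
f*(7.3067) = 12.013 / 1.25 = 9.6104


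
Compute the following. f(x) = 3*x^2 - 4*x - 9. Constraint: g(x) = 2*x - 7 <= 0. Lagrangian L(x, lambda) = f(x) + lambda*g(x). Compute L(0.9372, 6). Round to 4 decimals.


Step 1: Evaluate f(x).
f(0.9372) = 3*0.9372^2 - 4*0.9372 - 9 = -10.1138
Step 2: Evaluate g(x).
g(0.9372) = 2*0.9372 - 7 = -5.1256
Step 3: Compute Lagrangian.
L = -10.1138 + 6*-5.1256 = -40.8674


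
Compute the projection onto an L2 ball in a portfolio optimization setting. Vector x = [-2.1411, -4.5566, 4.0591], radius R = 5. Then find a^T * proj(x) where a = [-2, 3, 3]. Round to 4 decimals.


Step 1: Compute ||x|| (intermediates to 6 decimals).
||x|| = sqrt((-2.1411)^2 + (-4.5566)^2 + 4.0591^2) = 6.467086
Step 2: Project.
Since ||x|| > R, scale = R/||x|| = 5/6.467086 = 0.773146, proj(x) = scale * x
proj(x) = [-1.655383, -3.522917, 3.138277]
Step 3: Dot product.
a^T * proj(x) = -2*(-1.655383) + 3*(-3.522917) + 3*3.138277 = 2.1568


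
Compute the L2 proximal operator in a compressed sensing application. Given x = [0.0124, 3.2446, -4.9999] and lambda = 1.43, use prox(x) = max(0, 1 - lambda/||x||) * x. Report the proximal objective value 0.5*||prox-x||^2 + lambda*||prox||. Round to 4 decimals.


Step 1: Compute ||x||.
||x|| = 5.9604
Step 2: Compute scaling factor.
scale = max(0, 1 - 1.43/5.9604) = 0.7601
Step 3: prox(x) = [0.0094, 2.4662, -3.8003]
||prox(x)|| = 4.5304
Step 4: Proximal objective.
0.5*||prox-x||^2 = 1.0225
lambda*||prox|| = 6.4785
Total = 7.5009


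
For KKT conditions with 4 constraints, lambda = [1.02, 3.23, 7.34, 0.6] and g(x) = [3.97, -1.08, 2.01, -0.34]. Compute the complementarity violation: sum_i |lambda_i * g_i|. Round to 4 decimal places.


KKT complementary slackness check:
lambda_1 * g_1 = 1.02 * 3.97 = 4.0494
lambda_2 * g_2 = 3.23 * -1.08 = -3.4884
lambda_3 * g_3 = 7.34 * 2.01 = 14.7534
lambda_4 * g_4 = 0.6 * -0.34 = -0.204
Total violation = 4.0494 + 3.4884 + 14.7534 + 0.204 = 22.4952


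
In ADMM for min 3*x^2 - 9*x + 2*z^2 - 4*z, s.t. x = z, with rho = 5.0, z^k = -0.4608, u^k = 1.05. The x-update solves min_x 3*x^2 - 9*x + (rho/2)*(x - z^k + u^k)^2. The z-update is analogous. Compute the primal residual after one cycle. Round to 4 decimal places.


ADMM iteration with rho = 5.0, z^k = -0.4608, u^k = 1.05
Step 1: x-update.
Minimize 3*x^2 - 9*x + (5.0/2)*(x + 0.4608 + 1.05)^2
FOC: (2*3 + 5.0)*x = 9 + 5.0*(-0.4608 - 1.05)
x^{k+1} = 0.1315
Step 2: z-update.
Minimize 2*z^2 - 4*z + (5.0/2)*(0.1315 - z + 1.05)^2
FOC: (2*2 + 5.0)*z = 4 + 5.0*(0.1315 + 1.05)
z^{k+1} = 1.1008
Step 3: u-update.
u^{k+1} = 1.05 + 0.1315 - 1.1008 = 0.0806
Step 4: Primal residual = |0.1315 - 1.1008| = 0.9694


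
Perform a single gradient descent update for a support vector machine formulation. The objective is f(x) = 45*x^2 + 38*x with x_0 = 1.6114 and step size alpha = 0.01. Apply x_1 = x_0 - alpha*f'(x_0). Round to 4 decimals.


We compute the gradient at x_0 and apply the update.
f'(x) = 90*x + 38
f'(1.6114) = 90*1.6114 + 38 = 183.026
x_1 = 1.6114 - 0.01*183.026 = -0.2189


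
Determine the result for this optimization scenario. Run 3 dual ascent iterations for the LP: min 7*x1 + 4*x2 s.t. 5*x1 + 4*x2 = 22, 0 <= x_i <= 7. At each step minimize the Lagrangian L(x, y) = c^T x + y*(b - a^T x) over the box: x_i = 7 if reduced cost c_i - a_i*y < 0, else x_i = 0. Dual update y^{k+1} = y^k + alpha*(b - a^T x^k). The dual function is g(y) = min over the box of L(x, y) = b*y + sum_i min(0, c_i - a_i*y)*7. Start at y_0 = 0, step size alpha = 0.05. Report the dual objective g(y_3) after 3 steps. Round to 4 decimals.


Dual ascent for LP: min 7*x1 + 4*x2, 5*x1 + 4*x2 = 22, 0 <= x_i <= 7
Step 1: y^k = 0.0, reduced costs: (7.0, 4.0)
  x^k = (0.0, 0.0), subgradient = b - a^T x = 22.0
  y^{k+1} = 0.0 + 0.05*22.0 = 1.1
Step 2: y^k = 1.1, reduced costs: (1.5, -0.4)
  x^k = (0.0, 7.0), subgradient = b - a^T x = -6.0
  y^{k+1} = 1.1 + 0.05*-6.0 = 0.8
Step 3: y^k = 0.8, reduced costs: (3.0, 0.8)
  x^k = (0.0, 0.0), subgradient = b - a^T x = 22.0
  y^{k+1} = 0.8 + 0.05*22.0 = 1.9
Dual objective at y_3 = 1.9: reduced costs (-2.5, -3.6), box minimizer x = (7.0, 7.0)
g(y_3) = b*y + (c1 - a1*y)*x1 + (c2 - a2*y)*x2 = 22*1.9 + (-2.5)*7.0 + (-3.6)*7.0 = 41.8 - 17.5 - 25.2 = -0.9


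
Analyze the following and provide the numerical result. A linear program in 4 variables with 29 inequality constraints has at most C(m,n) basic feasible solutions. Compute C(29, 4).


Each vertex corresponds to some choice of n active constraints out of m, so the number of vertices is at most C(m, n) = m! / (n!(m-n)!).
m = 29, n = 4
Numerator: 29 * 28 * 27 * 26
Denominator: 4! = 24
C(29, 4) = 23751


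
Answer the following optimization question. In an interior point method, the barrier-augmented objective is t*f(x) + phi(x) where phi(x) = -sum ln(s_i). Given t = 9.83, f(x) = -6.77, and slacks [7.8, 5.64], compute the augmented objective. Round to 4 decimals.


Step 1: Compute log-barrier.
ln values: [2.0541, 1.7299]
phi = -(2.0541 + 1.7299) = -3.784
Step 2: Compute augmented objective.
t*f(x) = 9.83*-6.77 = -66.5491
Total = -66.5491 - 3.784 = -70.3331


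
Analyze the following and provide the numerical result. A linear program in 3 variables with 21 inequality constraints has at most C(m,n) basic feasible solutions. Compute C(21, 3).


Each vertex corresponds to some choice of n active constraints out of m, so the number of vertices is at most C(m, n) = m! / (n!(m-n)!).
m = 21, n = 3
Numerator: 21 * 20 * 19
Denominator: 3! = 6
C(21, 3) = 1330


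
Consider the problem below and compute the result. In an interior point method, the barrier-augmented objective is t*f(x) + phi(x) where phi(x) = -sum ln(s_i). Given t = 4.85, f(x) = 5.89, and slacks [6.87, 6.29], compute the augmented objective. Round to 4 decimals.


Step 1: Compute log-barrier.
ln values: [1.9272, 1.839]
phi = -(1.9272 + 1.839) = -3.7661
Step 2: Compute augmented objective.
t*f(x) = 4.85*5.89 = 28.5665
Total = 28.5665 - 3.7661 = 24.8004


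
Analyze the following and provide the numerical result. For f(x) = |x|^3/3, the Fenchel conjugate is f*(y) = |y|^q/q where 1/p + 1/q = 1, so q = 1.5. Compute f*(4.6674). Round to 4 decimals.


The conjugate exponent q satisfies 1/p + 1/q = 1.
p = 3, so q = 3/(3 - 1) = 1.5
|y|^q = 4.6674^1.5 = 10.0835
f*(4.6674) = 10.0835 / 1.5 = 6.7224


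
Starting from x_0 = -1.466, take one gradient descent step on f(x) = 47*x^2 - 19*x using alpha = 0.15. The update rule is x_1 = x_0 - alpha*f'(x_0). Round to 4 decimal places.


We compute the gradient at x_0 and apply the update.
f'(x) = 94*x - 19
f'(-1.466) = 94*-1.466 - 19 = -156.804
x_1 = -1.466 - 0.15*-156.804 = 22.0546


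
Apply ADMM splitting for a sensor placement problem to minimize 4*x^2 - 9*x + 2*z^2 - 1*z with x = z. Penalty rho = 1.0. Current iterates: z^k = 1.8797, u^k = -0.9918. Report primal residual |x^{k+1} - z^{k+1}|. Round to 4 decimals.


ADMM iteration with rho = 1.0, z^k = 1.8797, u^k = -0.9918
Step 1: x-update.
Minimize 4*x^2 - 9*x + (1.0/2)*(x - 1.8797 - 0.9918)^2
FOC: (2*4 + 1.0)*x = 9 + 1.0*(1.8797 + 0.9918)
x^{k+1} = 1.3191
Step 2: z-update.
Minimize 2*z^2 - 1*z + (1.0/2)*(1.3191 - z - 0.9918)^2
FOC: (2*2 + 1.0)*z = 1 + 1.0*(1.3191 - 0.9918)
z^{k+1} = 0.2655
Step 3: u-update.
u^{k+1} = -0.9918 + 1.3191 - 0.2655 = 0.0618
Step 4: Primal residual = |1.3191 - 0.2655| = 1.0536


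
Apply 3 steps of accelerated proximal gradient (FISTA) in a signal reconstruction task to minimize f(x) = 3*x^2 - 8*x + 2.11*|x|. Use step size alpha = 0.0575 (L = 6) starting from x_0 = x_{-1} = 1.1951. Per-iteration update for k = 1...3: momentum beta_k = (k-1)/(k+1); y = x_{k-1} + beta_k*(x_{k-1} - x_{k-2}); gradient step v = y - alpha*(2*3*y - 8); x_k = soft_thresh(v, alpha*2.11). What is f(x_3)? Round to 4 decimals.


FISTA on f(x) = 3*x^2 - 8*x + 2.11*|x|
L = 6, alpha = 0.0575
Iteration 1: beta = 0.0, y = 1.1951 + 0.0*(1.1951 - 1.1951) = 1.1951
  grad(y) = -0.8294, v = y - alpha*grad = 1.2428
  prox(v) = soft_thresh(1.2428, 0.1213) = 1.1215
Iteration 2: beta = 0.3333, y = 1.1215 + 0.3333*(1.1215 - 1.1951) = 1.0969
  grad(y) = -1.4185, v = y - alpha*grad = 1.1785
  prox(v) = soft_thresh(1.1785, 0.1213) = 1.0572
Iteration 3: beta = 0.5, y = 1.0572 + 0.5*(1.0572 - 1.1215) = 1.025
  grad(y) = -1.85, v = y - alpha*grad = 1.1314
  prox(v) = soft_thresh(1.1314, 0.1213) = 1.0101
f(x_3) = 3*1.0101^2 - 8*1.0101 + 2.11*|1.0101| = -2.8886


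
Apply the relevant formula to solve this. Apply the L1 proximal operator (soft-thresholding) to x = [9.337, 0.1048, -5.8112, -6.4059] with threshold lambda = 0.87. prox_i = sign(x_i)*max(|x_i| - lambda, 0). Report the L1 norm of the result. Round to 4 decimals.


Soft-thresholding with lambda = 0.87:
prox(9.337) = sign(9.337)*max(|9.337| - 0.87, 0) = 8.467
prox(0.1048) = sign(0.1048)*max(|0.1048| - 0.87, 0) = 0.0
prox(-5.8112) = sign(-5.8112)*max(|-5.8112| - 0.87, 0) = -4.9412
prox(-6.4059) = sign(-6.4059)*max(|-6.4059| - 0.87, 0) = -5.5359
prox(x) = [8.467, 0.0, -4.9412, -5.5359]
||prox(x)||_1 = 8.467 + 0.0 + 4.9412 + 5.5359 = 18.9441


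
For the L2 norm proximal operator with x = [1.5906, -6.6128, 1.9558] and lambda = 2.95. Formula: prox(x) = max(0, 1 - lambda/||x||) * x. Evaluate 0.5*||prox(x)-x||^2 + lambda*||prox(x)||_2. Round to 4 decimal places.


Step 1: Compute ||x||.
||x|| = 7.077
Step 2: Compute scaling factor.
scale = max(0, 1 - 2.95/7.077) = 0.5832
Step 3: prox(x) = [0.9276, -3.8563, 1.1405]
||prox(x)|| = 4.127
Step 4: Proximal objective.
0.5*||prox-x||^2 = 4.3513
lambda*||prox|| = 12.1747
Total = 16.526


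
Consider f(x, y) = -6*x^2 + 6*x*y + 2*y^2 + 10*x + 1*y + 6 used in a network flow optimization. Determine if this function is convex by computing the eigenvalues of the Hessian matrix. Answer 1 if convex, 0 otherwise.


The Hessian of f(x,y) = -6*x^2 + 6*x*y + 2*y^2 + 10*x + 1*y + 6 is:
H = [[-12, 6], [6, 4]]
Trace = -12 + 4 = -8
Determinant = -12*4 - (6)^2 = -84
Discriminant = (-8)^2 - 4*-84 = 400.0
Eigenvalues: lambda_1 = -14.0, lambda_2 = 6.0
The function is not convex.

0


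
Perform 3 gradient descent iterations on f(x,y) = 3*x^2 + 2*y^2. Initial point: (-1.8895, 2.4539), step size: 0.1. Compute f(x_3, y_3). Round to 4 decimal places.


Gradient descent on f(x,y) = 3*x^2 + 2*y^2.
Starting point: (-1.8895, 2.4539), alpha = 0.1
Step 1: grad_x = 2*3*-1.8895 = -11.337, grad_y = 2*2*2.4539 = 9.8156
  x_1 = -1.8895 - 0.1*-11.337 = -0.7558
  y_1 = 2.4539 - 0.1*9.8156 = 1.4723
Step 2: grad_x = 2*3*-0.7558 = -4.5348, grad_y = 2*2*1.4723 = 5.8894
  x_2 = -0.7558 - 0.1*-4.5348 = -0.3023
  y_2 = 1.4723 - 0.1*5.8894 = 0.8834
Step 3: grad_x = 2*3*-0.3023 = -1.8139, grad_y = 2*2*0.8834 = 3.5336
  x_3 = -0.3023 - 0.1*-1.8139 = -0.1209
  y_3 = 0.8834 - 0.1*3.5336 = 0.53
f(-0.1209, 0.53) = 3*(-0.1209)^2 + 2*0.53^2 = 0.6058


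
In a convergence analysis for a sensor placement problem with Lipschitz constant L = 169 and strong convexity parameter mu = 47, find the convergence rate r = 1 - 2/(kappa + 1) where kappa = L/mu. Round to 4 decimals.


Step 1: Compute the condition number.
kappa = L/mu = 169/47 = 3.5957
Step 2: Compute the convergence rate.
r = 1 - 2/(kappa + 1) = 1 - 2*mu/(L + mu) = (L - mu)/(L + mu) = 122/216 = 0.5648


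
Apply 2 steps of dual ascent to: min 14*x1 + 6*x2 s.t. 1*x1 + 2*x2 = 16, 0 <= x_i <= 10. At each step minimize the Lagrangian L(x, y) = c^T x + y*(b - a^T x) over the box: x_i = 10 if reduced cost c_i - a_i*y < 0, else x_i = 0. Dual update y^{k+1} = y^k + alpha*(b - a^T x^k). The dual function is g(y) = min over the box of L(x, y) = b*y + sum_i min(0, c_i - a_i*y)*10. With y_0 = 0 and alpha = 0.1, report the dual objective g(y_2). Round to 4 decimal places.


Dual ascent for LP: min 14*x1 + 6*x2, 1*x1 + 2*x2 = 16, 0 <= x_i <= 10
Step 1: y^k = 0.0, reduced costs: (14.0, 6.0)
  x^k = (0.0, 0.0), subgradient = b - a^T x = 16.0
  y^{k+1} = 0.0 + 0.1*16.0 = 1.6
Step 2: y^k = 1.6, reduced costs: (12.4, 2.8)
  x^k = (0.0, 0.0), subgradient = b - a^T x = 16.0
  y^{k+1} = 1.6 + 0.1*16.0 = 3.2
Dual objective at y_2 = 3.2: reduced costs (10.8, -0.4), box minimizer x = (0.0, 10.0)
g(y_2) = b*y + (c1 - a1*y)*x1 + (c2 - a2*y)*x2 = 16*3.2 + 10.8*0.0 + (-0.4)*10.0 = 51.2 + 0.0 - 4.0 = 47.2
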